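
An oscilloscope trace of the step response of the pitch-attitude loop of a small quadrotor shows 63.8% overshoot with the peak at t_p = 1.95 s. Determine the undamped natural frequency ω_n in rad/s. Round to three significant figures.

ω_n ≈ 1.63 rad/s

From the overshoot, ζ = −ln(OS)/√(π²+ln²(OS)) = 0.142.
t_p = π/ω_d ⇒ ω_d = 1.61 rad/s; then ω_n = ω_d/√(1−ζ²) = 1.63 rad/s.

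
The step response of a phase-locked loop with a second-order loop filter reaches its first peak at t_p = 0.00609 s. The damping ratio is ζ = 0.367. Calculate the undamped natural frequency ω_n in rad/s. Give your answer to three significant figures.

ω_n ≈ 555 rad/s

Peak time t_p = π/ω_d, so ω_d = π/t_p = π/0.00609 = 516 rad/s.
ω_n = ω_d/√(1−ζ²) = 516/√0.865 = 555 rad/s.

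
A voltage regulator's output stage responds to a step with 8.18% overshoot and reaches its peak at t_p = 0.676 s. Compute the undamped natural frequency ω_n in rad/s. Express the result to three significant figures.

ω_n ≈ 5.94 rad/s

From the overshoot, ζ = −ln(OS)/√(π²+ln²(OS)) = 0.623.
t_p = π/ω_d ⇒ ω_d = 4.65 rad/s; then ω_n = ω_d/√(1−ζ²) = 5.94 rad/s.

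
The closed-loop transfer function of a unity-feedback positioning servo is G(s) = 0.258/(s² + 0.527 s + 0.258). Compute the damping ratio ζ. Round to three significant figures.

Matching coefficients with s² + 2ζω_n s + ω_n² gives ω_n² = 0.258 ⇒ ω_n = 0.508 rad/s, and ζ = 0.527/(2ω_n) = 0.519.

ζ ≈ 0.519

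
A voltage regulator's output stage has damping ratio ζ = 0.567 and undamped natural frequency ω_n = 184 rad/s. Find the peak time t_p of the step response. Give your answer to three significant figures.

t_p ≈ 0.0207 s

The damped frequency is ω_d = ω_n√(1−ζ²) = 184·√(1−0.321) = 152 rad/s.
Peak time t_p = π/ω_d = π/152 = 0.0207 s.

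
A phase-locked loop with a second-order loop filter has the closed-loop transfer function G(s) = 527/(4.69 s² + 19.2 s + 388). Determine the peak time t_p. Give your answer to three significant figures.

Dividing through by 4.69: denominator becomes s² + 4.094 s + 82.73.
So ω_n = √82.73 = 9.10 rad/s and ζ = 4.094/(2·9.10) = 0.225.
ω_d = 9.10·√(1 − 0.225²) = 8.86 rad/s. t_p = π/ω_d = 0.354 s.

t_p ≈ 0.354 s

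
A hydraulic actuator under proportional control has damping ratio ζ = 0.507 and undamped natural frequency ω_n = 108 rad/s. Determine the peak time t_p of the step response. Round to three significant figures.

The damped frequency is ω_d = ω_n√(1−ζ²) = 108·√(1−0.257) = 93.1 rad/s.
Peak time t_p = π/ω_d = π/93.1 = 0.0337 s.

t_p ≈ 0.0337 s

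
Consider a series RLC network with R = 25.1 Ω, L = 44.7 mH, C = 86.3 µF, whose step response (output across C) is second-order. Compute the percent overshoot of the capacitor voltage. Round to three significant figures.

For a series RLC circuit (capacitor voltage as output), ω_n = 1/√(LC) = 1/√(44.7 mH · 86.3 µF) = 509 rad/s.
ζ = (R/2)·√(C/L) = (25.1/2)·√(86.3 µF/44.7 mH) = 0.551.
Overshoot: exp(−π·0.551/√(1−0.551²)) = 0.125, i.e. 12.5%.

%OS ≈ 12.5%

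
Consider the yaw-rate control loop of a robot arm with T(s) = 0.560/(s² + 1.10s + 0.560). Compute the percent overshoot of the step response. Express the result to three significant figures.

%OS ≈ 3.32%

Matching coefficients with s² + 2ζω_n s + ω_n² gives ω_n² = 0.560 ⇒ ω_n = 0.748 rad/s, and ζ = 1.10/(2ω_n) = 0.735.
Overshoot: exp(−π·0.735/√(1−0.735²)) = 0.0332, i.e. 3.32%.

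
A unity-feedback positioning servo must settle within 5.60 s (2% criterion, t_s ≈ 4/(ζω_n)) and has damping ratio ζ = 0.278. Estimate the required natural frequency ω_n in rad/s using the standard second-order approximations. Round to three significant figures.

Rearranging t_s ≈ 4/(ζω_n) gives ω_n = 4/(ζ·t_s) = 4/(0.278 × 5.60) = 2.57 rad/s.

ω_n ≈ 2.57 rad/s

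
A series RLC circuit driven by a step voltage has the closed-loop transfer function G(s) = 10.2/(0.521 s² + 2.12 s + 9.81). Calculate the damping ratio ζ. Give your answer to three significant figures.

ζ ≈ 0.469

Dividing through by 0.521: denominator becomes s² + 4.069 s + 18.83.
So ω_n = √18.83 = 4.34 rad/s and ζ = 4.069/(2·4.34) = 0.469.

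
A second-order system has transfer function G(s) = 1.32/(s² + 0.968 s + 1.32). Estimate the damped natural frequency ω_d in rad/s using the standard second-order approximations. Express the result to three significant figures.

ω_d ≈ 1.04 rad/s

ω_n = √1.32 = 1.15 rad/s; ζ = 0.968/(2·1.15) = 0.421.
ω_d = ω_n√(1−ζ²) = 1.04 rad/s.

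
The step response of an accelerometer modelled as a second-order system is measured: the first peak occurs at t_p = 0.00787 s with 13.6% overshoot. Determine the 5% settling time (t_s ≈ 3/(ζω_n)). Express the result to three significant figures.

The overshoot fixes ζ = −ln(OS)/√(π²+ln²(OS)) = 0.536.
t_p = π/ω_d ⇒ ω_d = 399 rad/s; then ω_n = ω_d/√(1−ζ²) = 473 rad/s.
t_s ≈ 3/(ζω_n) = 3/(0.536·473) = 0.0118 s.

t_s ≈ 0.0118 s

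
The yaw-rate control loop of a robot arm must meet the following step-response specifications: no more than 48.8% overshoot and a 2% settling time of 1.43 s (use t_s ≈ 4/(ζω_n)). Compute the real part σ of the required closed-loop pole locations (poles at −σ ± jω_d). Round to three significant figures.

The settling-time spec alone fixes σ = ζω_n = 4/t_s = 4/1.43 = 2.80.
(Overshoot then fixes ζ = 0.223 and hence ω_d = σ·√(1−ζ²)/ζ = 12.2 rad/s.)

σ ≈ 2.80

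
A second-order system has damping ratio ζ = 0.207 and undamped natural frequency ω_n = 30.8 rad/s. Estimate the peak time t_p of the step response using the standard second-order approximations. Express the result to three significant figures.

t_p ≈ 0.104 s

The damped frequency is ω_d = ω_n√(1−ζ²) = 30.8·√(1−0.0428) = 30.1 rad/s.
Peak time t_p = π/ω_d = π/30.1 = 0.104 s.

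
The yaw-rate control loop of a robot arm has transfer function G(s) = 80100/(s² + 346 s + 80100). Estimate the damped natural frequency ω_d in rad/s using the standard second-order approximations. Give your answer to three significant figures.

Matching coefficients with s² + 2ζω_n s + ω_n² gives ω_n² = 80100 ⇒ ω_n = 283 rad/s, and ζ = 346/(2ω_n) = 0.611.
ω_d = ω_n√(1−ζ²) = 224 rad/s.

ω_d ≈ 224 rad/s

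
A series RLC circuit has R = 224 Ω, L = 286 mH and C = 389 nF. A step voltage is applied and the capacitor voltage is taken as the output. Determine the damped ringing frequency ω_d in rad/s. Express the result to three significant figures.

For a series RLC circuit (capacitor voltage as output), ω_n = 1/√(LC) = 1/√(286 mH · 389 nF) = 3000 rad/s.
ζ = (R/2)·√(C/L) = (224/2)·√(389 nF/286 mH) = 0.131.
ω_d = ω_n√(1−ζ²) = 2970 rad/s.

ω_d ≈ 2970 rad/s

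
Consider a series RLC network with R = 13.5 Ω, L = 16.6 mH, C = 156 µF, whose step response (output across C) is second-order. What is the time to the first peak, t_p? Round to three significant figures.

t_p ≈ 0.00669 s

For a series RLC circuit (capacitor voltage as output), ω_n = 1/√(LC) = 1/√(16.6 mH · 156 µF) = 621 rad/s.
ζ = (R/2)·√(C/L) = (13.5/2)·√(156 µF/16.6 mH) = 0.654.
The damped frequency ω_d = ω_n√(1−ζ²) = 470 rad/s. t_p = π/ω_d = 0.00669 s.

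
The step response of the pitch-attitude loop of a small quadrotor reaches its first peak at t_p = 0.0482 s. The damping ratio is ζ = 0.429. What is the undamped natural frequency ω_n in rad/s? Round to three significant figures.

ω_n ≈ 72.2 rad/s

Peak time t_p = π/ω_d, so ω_d = π/t_p = π/0.0482 = 65.2 rad/s.
ω_n = ω_d/√(1−ζ²) = 65.2/√0.816 = 72.2 rad/s.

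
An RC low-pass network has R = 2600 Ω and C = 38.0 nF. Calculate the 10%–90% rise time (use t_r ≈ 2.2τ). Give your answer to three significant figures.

t_r ≈ 0.000217 s

τ = RC = 2600 × 38.0 nF = 0.0000988 s.
t_r ≈ 2.2τ = 0.000217 s.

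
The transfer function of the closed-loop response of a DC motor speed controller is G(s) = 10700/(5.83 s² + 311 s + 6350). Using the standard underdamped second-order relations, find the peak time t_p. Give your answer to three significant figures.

Dividing through by 5.83: denominator becomes s² + 53.34 s + 1089.
So ω_n = √1089 = 33.0 rad/s and ζ = 53.34/(2·33.0) = 0.808.
ω_d = 33.0·√(1 − 0.808²) = 19.4 rad/s. t_p = π/ω_d = 0.162 s.

t_p ≈ 0.162 s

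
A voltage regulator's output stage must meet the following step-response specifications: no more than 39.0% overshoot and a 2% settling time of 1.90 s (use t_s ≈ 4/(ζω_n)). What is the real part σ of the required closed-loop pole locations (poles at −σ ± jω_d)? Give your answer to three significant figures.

The settling-time spec alone fixes σ = ζω_n = 4/t_s = 4/1.90 = 2.11.
(Overshoot then fixes ζ = 0.287 and hence ω_d = σ·√(1−ζ²)/ζ = 7.02 rad/s.)

σ ≈ 2.11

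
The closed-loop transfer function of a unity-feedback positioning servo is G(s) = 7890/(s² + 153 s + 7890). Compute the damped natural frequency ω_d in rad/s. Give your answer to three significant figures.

ω_d ≈ 45.1 rad/s

ω_n = √7890 = 88.8 rad/s; ζ = 153/(2·88.8) = 0.861.
ω_d = 88.8·√(1 − 0.861²) = 45.1 rad/s.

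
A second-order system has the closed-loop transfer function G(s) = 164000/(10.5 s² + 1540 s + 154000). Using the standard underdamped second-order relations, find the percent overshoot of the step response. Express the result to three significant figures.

%OS ≈ 9.16%

Dividing through by 10.5: denominator becomes s² + 146.7 s + 14670.
So ω_n = √14670 = 121 rad/s and ζ = 146.7/(2·121) = 0.606.
%OS = 100 e^{−πζ/√(1−ζ²)} with ζ = 0.606 gives 9.16%.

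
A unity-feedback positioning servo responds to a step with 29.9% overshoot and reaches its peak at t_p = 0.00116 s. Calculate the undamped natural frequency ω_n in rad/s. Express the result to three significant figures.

ω_n ≈ 2900 rad/s

From the overshoot, ζ = −ln(OS)/√(π²+ln²(OS)) = 0.359.
t_p = π/ω_d ⇒ ω_d = 2710 rad/s; then ω_n = ω_d/√(1−ζ²) = 2900 rad/s.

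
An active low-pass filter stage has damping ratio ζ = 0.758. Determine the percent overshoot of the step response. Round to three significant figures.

%OS ≈ 2.60%

For an underdamped second-order system, %OS = 100·exp(−πζ/√(1−ζ²)).
πζ/√(1−ζ²) = π·0.758/√(1−0.575) = 3.651, so %OS = 100·e^(−3.651) = 2.60%.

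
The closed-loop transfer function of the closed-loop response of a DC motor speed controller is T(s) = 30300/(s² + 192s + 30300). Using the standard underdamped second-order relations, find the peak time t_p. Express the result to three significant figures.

t_p ≈ 0.0216 s

Matching coefficients with s² + 2ζω_n s + ω_n² gives ω_n² = 30300 ⇒ ω_n = 174 rad/s, and ζ = 192/(2ω_n) = 0.552.
The damped frequency ω_d = ω_n√(1−ζ²) = 145 rad/s. Then t_p = π/ω_d = 0.0216 s.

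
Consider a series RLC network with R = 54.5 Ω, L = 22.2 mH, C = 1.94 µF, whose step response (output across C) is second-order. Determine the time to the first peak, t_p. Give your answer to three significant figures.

For a series RLC circuit (capacitor voltage as output), ω_n = 1/√(LC) = 1/√(22.2 mH · 1.94 µF) = 4820 rad/s.
ζ = (R/2)·√(C/L) = (54.5/2)·√(1.94 µF/22.2 mH) = 0.255.
ω_d = 4820·√(1 − 0.255²) = 4660 rad/s. t_p = π/ω_d = 0.000674 s.

t_p ≈ 0.000674 s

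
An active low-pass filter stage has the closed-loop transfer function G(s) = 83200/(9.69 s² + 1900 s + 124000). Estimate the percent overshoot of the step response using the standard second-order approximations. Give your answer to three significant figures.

Dividing through by 9.69: denominator becomes s² + 196.1 s + 12800.
So ω_n = √12800 = 113 rad/s and ζ = 196.1/(2·113) = 0.867.
%OS = 100·exp(−πζ/√(1−ζ²)) = 0.426%.

%OS ≈ 0.426%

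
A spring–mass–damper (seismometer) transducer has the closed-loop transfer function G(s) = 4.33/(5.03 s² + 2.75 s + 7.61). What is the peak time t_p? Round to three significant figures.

t_p ≈ 2.62 s

Dividing through by 5.03: denominator becomes s² + 0.5467 s + 1.513.
So ω_n = √1.513 = 1.23 rad/s and ζ = 0.5467/(2·1.23) = 0.222.
ω_d = ω_n√(1−ζ²) = 1.20 rad/s. t_p = π/ω_d = 2.62 s.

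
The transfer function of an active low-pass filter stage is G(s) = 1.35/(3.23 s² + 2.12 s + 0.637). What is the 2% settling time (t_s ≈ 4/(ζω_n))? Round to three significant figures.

Dividing through by 3.23: denominator becomes s² + 0.6563 s + 0.1972.
So ω_n = √0.1972 = 0.444 rad/s and ζ = 0.6563/(2·0.444) = 0.739.
t_s ≈ 4/(ζω_n) = 12.2 s.

t_s ≈ 12.2 s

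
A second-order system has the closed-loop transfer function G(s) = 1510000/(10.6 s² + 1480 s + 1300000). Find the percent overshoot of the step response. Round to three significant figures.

Dividing through by 10.6: denominator becomes s² + 139.6 s + 122600.
So ω_n = √122600 = 350 rad/s and ζ = 139.6/(2·350) = 0.199.
Overshoot: exp(−π·0.199/√(1−0.199²)) = 0.528, i.e. 52.8%.

%OS ≈ 52.8%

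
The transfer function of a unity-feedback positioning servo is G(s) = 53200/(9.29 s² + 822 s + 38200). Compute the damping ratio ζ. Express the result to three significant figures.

Dividing through by 9.29: denominator becomes s² + 88.48 s + 4112.
So ω_n = √4112 = 64.1 rad/s and ζ = 88.48/(2·64.1) = 0.690.

ζ ≈ 0.690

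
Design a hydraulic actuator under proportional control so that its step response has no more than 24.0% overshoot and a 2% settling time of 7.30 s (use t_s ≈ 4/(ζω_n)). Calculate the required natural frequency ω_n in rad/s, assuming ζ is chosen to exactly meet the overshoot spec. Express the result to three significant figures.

ω_n ≈ 1.32 rad/s

From %OS = 100·exp(−πζ/√(1−ζ²)), invert to get ζ = −ln(OS)/√(π² + ln²(OS)) with OS = 0.240.
−ln 0.240 = 1.427, so ζ = 1.427/√(π² + 2.037) = 0.414.
Then ω_n = 4/(ζ t_s) = 4/(0.414 × 7.30) = 1.32 rad/s.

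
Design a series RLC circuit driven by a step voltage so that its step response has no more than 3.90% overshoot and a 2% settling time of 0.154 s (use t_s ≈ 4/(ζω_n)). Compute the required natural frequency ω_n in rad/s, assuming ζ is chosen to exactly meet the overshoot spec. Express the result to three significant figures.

From %OS = 100·exp(−πζ/√(1−ζ²)), invert to get ζ = −ln(OS)/√(π² + ln²(OS)) with OS = 0.0390.
−ln 0.0390 = 3.244, so ζ = 3.244/√(π² + 10.52) = 0.718.
From t_s ≈ 4/(ζω_n): ω_n = 4/(ζ·t_s) = 4/(0.718·0.154) = 36.2 rad/s.

ω_n ≈ 36.2 rad/s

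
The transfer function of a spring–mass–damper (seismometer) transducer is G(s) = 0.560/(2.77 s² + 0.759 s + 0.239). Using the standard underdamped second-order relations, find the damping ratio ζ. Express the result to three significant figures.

ζ ≈ 0.466

Dividing through by 2.77: denominator becomes s² + 0.2740 s + 0.08628.
So ω_n = √0.08628 = 0.294 rad/s and ζ = 0.2740/(2·0.294) = 0.466.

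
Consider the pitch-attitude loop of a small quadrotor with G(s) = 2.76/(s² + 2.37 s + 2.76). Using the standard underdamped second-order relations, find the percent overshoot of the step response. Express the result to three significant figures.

%OS ≈ 4.09%

Comparing the denominator to s² + 2ζω_n s + ω_n²: ω_n = √2.76 = 1.66 rad/s, and 2ζω_n = 2.37 so ζ = 2.37/(2·1.66) = 0.713.
%OS = 100·exp(−πζ/√(1−ζ²)) = 4.09%.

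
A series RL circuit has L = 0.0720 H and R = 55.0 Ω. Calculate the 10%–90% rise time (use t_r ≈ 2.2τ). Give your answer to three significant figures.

t_r ≈ 0.00288 s

τ = L/R = 0.0720/55.0 = 0.00131 s.
t_r ≈ 2.2τ = 0.00288 s.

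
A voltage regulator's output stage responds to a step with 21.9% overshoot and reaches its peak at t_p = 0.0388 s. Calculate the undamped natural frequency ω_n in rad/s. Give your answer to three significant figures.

From the overshoot, ζ = −ln(OS)/√(π²+ln²(OS)) = 0.435.
t_p = π/ω_d ⇒ ω_d = 81.0 rad/s; then ω_n = ω_d/√(1−ζ²) = 89.9 rad/s.

ω_n ≈ 89.9 rad/s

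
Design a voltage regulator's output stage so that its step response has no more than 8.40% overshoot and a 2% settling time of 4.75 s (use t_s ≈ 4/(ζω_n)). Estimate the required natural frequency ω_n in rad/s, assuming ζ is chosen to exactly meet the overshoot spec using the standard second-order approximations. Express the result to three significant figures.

ω_n ≈ 1.36 rad/s

From %OS = 100·exp(−πζ/√(1−ζ²)), invert to get ζ = −ln(OS)/√(π² + ln²(OS)) with OS = 0.0840.
−ln 0.0840 = 2.477, so ζ = 2.477/√(π² + 6.135) = 0.619.
From t_s ≈ 4/(ζω_n): ω_n = 4/(ζ·t_s) = 4/(0.619·4.75) = 1.36 rad/s.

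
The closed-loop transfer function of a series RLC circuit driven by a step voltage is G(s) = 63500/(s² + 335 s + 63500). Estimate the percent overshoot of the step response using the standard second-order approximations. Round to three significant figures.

Matching coefficients with s² + 2ζω_n s + ω_n² gives ω_n² = 63500 ⇒ ω_n = 252 rad/s, and ζ = 335/(2ω_n) = 0.665.
%OS = 100·exp(−πζ/√(1−ζ²)) = 6.11%.

%OS ≈ 6.11%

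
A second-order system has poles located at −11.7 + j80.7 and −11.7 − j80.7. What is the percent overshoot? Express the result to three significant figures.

With σ = 11.7, ω_d = 80.7: ω_n = √(σ²+ω_d²) = 81.5 rad/s, ζ = σ/ω_n = 0.143.
%OS = 100 e^{−πζ/√(1−ζ²)} with ζ = 0.143 gives 63.4%.

%OS ≈ 63.4%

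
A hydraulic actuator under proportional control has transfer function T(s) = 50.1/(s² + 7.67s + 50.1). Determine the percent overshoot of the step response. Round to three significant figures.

%OS ≈ 13.2%

Matching coefficients with s² + 2ζω_n s + ω_n² gives ω_n² = 50.1 ⇒ ω_n = 7.08 rad/s, and ζ = 7.67/(2ω_n) = 0.542.
%OS = 100 e^{−πζ/√(1−ζ²)} with ζ = 0.542 gives 13.2%.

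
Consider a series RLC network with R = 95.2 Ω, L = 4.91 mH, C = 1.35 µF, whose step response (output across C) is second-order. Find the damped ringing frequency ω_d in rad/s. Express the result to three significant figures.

For a series RLC circuit (capacitor voltage as output), ω_n = 1/√(LC) = 1/√(4.91 mH · 1.35 µF) = 12300 rad/s.
ζ = (R/2)·√(C/L) = (95.2/2)·√(1.35 µF/4.91 mH) = 0.789.
The damped frequency ω_d = ω_n√(1−ζ²) = 7540 rad/s.

ω_d ≈ 7540 rad/s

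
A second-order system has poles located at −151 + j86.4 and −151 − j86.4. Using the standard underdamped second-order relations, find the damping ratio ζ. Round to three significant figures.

The poles are at −σ ± jω_d with σ = 151 and ω_d = 86.4, so ω_n = √(σ²+ω_d²) = 174 rad/s and ζ = σ/ω_n = 0.868.

ζ ≈ 0.868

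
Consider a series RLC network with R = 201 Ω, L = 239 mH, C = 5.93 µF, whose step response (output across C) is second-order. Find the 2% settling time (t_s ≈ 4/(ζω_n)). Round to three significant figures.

t_s ≈ 0.00951 s

For a series RLC circuit (capacitor voltage as output), ω_n = 1/√(LC) = 1/√(239 mH · 5.93 µF) = 840 rad/s.
ζ = (R/2)·√(C/L) = (201/2)·√(5.93 µF/239 mH) = 0.501.
t_s ≈ 4/(ζω_n) = 0.00951 s.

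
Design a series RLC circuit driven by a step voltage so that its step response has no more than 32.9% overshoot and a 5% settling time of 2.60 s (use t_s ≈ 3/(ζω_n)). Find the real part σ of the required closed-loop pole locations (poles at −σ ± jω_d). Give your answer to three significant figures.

The settling-time spec alone fixes σ = ζω_n = 3/t_s = 3/2.60 = 1.15.
(Overshoot then fixes ζ = 0.334 and hence ω_d = σ·√(1−ζ²)/ζ = 3.26 rad/s.)

σ ≈ 1.15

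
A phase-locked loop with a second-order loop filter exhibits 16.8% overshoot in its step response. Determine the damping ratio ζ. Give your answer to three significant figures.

Inverting the overshoot relation: ζ = |ln 0.168|/√(π² + ln²0.168) = 0.494.

ζ ≈ 0.494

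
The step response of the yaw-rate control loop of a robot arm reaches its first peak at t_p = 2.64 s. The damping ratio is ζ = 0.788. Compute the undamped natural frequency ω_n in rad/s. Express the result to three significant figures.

ω_n ≈ 1.93 rad/s

Peak time t_p = π/ω_d, so ω_d = π/t_p = π/2.64 = 1.19 rad/s.
ω_n = ω_d/√(1−ζ²) = 1.19/√0.379 = 1.93 rad/s.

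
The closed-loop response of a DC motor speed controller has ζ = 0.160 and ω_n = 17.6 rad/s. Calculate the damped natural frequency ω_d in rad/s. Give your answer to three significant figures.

ω_d ≈ 17.4 rad/s

ω_d = ω_n√(1−ζ²) = 17.6·√0.974 = 17.4 rad/s.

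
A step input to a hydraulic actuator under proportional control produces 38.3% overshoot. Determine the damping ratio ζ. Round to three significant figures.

ζ ≈ 0.292

ζ = −ln(OS)/√(π² + (ln OS)²). With OS = 0.383, ln OS = −0.9597 and ζ = 0.9597/3.285 = 0.292.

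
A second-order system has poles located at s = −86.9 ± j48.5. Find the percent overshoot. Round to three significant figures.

The poles are at −σ ± jω_d with σ = 86.9 and ω_d = 48.5, so ω_n = √(σ²+ω_d²) = 99.5 rad/s and ζ = σ/ω_n = 0.873.
%OS = 100 e^{−πζ/√(1−ζ²)} with ζ = 0.873 gives 0.359%.

%OS ≈ 0.359%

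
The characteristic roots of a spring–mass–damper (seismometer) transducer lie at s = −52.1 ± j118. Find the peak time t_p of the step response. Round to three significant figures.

t_p ≈ 0.0266 s

t_p = π/ω_d with ω_d = 118 (the imaginary part), so t_p = 0.0266 s.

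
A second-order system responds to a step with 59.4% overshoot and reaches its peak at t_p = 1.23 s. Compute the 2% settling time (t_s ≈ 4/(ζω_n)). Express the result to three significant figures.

ζ from %OS: ζ = |ln 0.594|/√(π²+ln²0.594) = 0.164.
From t_p = π/ω_d, ω_d = π/1.23 = 2.55 rad/s, so ω_n = ω_d/√(1−ζ²) = 2.59 rad/s.
t_s ≈ 4/(ζω_n) = 4/(0.164·2.59) = 9.45 s.

t_s ≈ 9.45 s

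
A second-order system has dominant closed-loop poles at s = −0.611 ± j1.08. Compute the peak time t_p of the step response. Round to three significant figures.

t_p ≈ 2.91 s

t_p = π/ω_d with ω_d = 1.08 (the imaginary part), so t_p = 2.91 s.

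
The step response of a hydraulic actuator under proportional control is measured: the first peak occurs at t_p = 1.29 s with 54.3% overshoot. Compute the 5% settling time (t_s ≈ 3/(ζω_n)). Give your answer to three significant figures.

From the overshoot, ζ = −ln(OS)/√(π²+ln²(OS)) = 0.191.
From t_p = π/ω_d, ω_d = π/1.29 = 2.44 rad/s, so ω_n = ω_d/√(1−ζ²) = 2.48 rad/s.
t_s ≈ 3/(ζω_n) = 3/(0.191·2.48) = 6.34 s.

t_s ≈ 6.34 s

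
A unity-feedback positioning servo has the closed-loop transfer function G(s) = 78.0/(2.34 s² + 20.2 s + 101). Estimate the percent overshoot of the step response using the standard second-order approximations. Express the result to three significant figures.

%OS ≈ 6.47%

Dividing through by 2.34: denominator becomes s² + 8.632 s + 43.16.
So ω_n = √43.16 = 6.57 rad/s and ζ = 8.632/(2·6.57) = 0.657.
%OS = 100 e^{−πζ/√(1−ζ²)} with ζ = 0.657 gives 6.47%.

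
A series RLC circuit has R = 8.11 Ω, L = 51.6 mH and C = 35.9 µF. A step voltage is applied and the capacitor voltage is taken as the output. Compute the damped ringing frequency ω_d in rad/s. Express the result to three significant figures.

For a series RLC circuit (capacitor voltage as output), ω_n = 1/√(LC) = 1/√(51.6 mH · 35.9 µF) = 735 rad/s.
ζ = (R/2)·√(C/L) = (8.11/2)·√(35.9 µF/51.6 mH) = 0.107.
The damped frequency ω_d = ω_n√(1−ζ²) = 731 rad/s.

ω_d ≈ 731 rad/s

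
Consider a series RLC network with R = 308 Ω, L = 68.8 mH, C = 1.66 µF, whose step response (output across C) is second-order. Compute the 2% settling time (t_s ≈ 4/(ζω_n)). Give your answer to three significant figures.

t_s ≈ 0.00179 s

For a series RLC circuit (capacitor voltage as output), ω_n = 1/√(LC) = 1/√(68.8 mH · 1.66 µF) = 2960 rad/s.
ζ = (R/2)·√(C/L) = (308/2)·√(1.66 µF/68.8 mH) = 0.756.
t_s ≈ 4/(ζω_n) = 0.00179 s.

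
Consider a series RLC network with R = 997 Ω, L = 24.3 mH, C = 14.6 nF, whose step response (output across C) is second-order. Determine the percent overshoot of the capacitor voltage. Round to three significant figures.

For a series RLC circuit (capacitor voltage as output), ω_n = 1/√(LC) = 1/√(24.3 mH · 14.6 nF) = 53100 rad/s.
ζ = (R/2)·√(C/L) = (997/2)·√(14.6 nF/24.3 mH) = 0.386.
%OS = 100 e^{−πζ/√(1−ζ²)} with ζ = 0.386 gives 26.8%.

%OS ≈ 26.8%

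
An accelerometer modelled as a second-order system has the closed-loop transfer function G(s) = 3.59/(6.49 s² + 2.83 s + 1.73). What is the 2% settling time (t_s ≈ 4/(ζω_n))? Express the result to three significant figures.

Dividing through by 6.49: denominator becomes s² + 0.4361 s + 0.2666.
So ω_n = √0.2666 = 0.516 rad/s and ζ = 0.4361/(2·0.516) = 0.422.
t_s ≈ 4/(ζω_n) = 18.3 s.

t_s ≈ 18.3 s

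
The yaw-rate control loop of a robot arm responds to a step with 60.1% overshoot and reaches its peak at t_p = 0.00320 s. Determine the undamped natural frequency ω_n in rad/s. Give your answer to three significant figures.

ω_n ≈ 995 rad/s

The overshoot fixes ζ = −ln(OS)/√(π²+ln²(OS)) = 0.160.
t_p = π/ω_d ⇒ ω_d = 982 rad/s; then ω_n = ω_d/√(1−ζ²) = 995 rad/s.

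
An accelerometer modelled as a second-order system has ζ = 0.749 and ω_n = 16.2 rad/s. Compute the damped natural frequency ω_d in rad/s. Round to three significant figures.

ω_d = ω_n√(1−ζ²) = 16.2·√0.439 = 10.7 rad/s.

ω_d ≈ 10.7 rad/s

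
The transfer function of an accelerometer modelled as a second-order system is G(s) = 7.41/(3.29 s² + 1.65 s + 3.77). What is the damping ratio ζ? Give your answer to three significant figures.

ζ ≈ 0.234

Dividing through by 3.29: denominator becomes s² + 0.5015 s + 1.146.
So ω_n = √1.146 = 1.07 rad/s and ζ = 0.5015/(2·1.07) = 0.234.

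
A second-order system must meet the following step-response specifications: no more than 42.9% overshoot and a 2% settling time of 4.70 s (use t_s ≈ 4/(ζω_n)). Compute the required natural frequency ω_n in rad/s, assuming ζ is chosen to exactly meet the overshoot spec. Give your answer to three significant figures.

ζ = −ln(OS)/√(π² + (ln OS)²). With OS = 0.429, ln OS = −0.8463 and ζ = 0.8463/3.254 = 0.260.
From t_s ≈ 4/(ζω_n): ω_n = 4/(ζ·t_s) = 4/(0.260·4.70) = 3.27 rad/s.

ω_n ≈ 3.27 rad/s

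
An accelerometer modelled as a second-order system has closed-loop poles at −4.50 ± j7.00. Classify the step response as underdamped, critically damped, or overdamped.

Since the poles form a complex-conjugate pair with nonzero imaginary part, the response is underdamped.

underdamped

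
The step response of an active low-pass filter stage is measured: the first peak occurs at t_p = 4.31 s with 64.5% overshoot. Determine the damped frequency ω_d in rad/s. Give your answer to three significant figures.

ω_d ≈ 0.729 rad/s

t_p = π/ω_d, so ω_d = π/4.31 = 0.729 rad/s.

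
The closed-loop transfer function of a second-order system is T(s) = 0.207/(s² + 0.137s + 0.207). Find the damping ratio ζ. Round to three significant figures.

ζ ≈ 0.151

Comparing the denominator to s² + 2ζω_n s + ω_n²: ω_n = √0.207 = 0.455 rad/s, and 2ζω_n = 0.137 so ζ = 0.137/(2·0.455) = 0.151.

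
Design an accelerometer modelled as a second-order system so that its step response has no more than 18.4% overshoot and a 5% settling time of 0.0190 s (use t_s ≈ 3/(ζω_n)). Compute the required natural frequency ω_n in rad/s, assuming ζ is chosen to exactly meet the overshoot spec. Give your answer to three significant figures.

ω_n ≈ 333 rad/s

Inverting the overshoot relation: ζ = |ln 0.184|/√(π² + ln²0.184) = 0.474.
From t_s ≈ 3/(ζω_n): ω_n = 3/(ζ·t_s) = 3/(0.474·0.0190) = 333 rad/s.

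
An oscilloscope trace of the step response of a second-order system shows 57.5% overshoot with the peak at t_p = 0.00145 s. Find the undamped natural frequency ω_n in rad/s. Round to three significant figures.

ω_n ≈ 2200 rad/s

From the overshoot, ζ = −ln(OS)/√(π²+ln²(OS)) = 0.173.
t_p = π/ω_d ⇒ ω_d = 2170 rad/s; then ω_n = ω_d/√(1−ζ²) = 2200 rad/s.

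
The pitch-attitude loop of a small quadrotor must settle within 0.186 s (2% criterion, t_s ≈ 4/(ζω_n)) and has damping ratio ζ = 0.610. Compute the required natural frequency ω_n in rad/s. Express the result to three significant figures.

ω_n ≈ 35.3 rad/s

Rearranging t_s ≈ 4/(ζω_n) gives ω_n = 4/(ζ·t_s) = 4/(0.610 × 0.186) = 35.3 rad/s.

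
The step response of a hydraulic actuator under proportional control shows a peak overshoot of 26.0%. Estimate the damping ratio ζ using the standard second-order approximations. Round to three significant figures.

ζ ≈ 0.394

From %OS = 100·exp(−πζ/√(1−ζ²)), invert to get ζ = −ln(OS)/√(π² + ln²(OS)) with OS = 0.260.
−ln 0.260 = 1.347, so ζ = 1.347/√(π² + 1.815) = 0.394.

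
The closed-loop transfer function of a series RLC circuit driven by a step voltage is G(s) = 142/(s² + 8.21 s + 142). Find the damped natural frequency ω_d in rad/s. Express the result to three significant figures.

Matching coefficients with s² + 2ζω_n s + ω_n² gives ω_n² = 142 ⇒ ω_n = 11.9 rad/s, and ζ = 8.21/(2ω_n) = 0.344.
ω_d = ω_n√(1−ζ²) = 11.2 rad/s.

ω_d ≈ 11.2 rad/s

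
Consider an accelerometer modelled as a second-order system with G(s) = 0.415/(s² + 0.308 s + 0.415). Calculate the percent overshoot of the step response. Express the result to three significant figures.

%OS ≈ 46.1%

Matching coefficients with s² + 2ζω_n s + ω_n² gives ω_n² = 0.415 ⇒ ω_n = 0.644 rad/s, and ζ = 0.308/(2ω_n) = 0.239.
%OS = 100·exp(−πζ/√(1−ζ²)) = 46.1%.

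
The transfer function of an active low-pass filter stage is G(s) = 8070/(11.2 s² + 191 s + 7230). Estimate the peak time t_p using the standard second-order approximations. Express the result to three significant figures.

t_p ≈ 0.131 s

Dividing through by 11.2: denominator becomes s² + 17.05 s + 645.5.
So ω_n = √645.5 = 25.4 rad/s and ζ = 17.05/(2·25.4) = 0.336.
ω_d = 25.4·√(1 − 0.336²) = 23.9 rad/s. t_p = π/ω_d = 0.131 s.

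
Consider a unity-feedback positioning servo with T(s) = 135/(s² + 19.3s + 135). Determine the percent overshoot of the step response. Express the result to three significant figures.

%OS ≈ 0.924%

Matching coefficients with s² + 2ζω_n s + ω_n² gives ω_n² = 135 ⇒ ω_n = 11.6 rad/s, and ζ = 19.3/(2ω_n) = 0.831.
%OS = 100·exp(−πζ/√(1−ζ²)) = 0.924%.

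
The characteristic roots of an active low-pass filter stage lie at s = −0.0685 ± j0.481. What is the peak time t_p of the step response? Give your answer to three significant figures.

t_p = π/ω_d with ω_d = 0.481 (the imaginary part), so t_p = 6.53 s.

t_p ≈ 6.53 s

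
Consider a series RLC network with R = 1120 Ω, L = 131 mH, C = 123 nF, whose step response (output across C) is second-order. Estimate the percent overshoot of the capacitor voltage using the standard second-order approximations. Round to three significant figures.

For a series RLC circuit (capacitor voltage as output), ω_n = 1/√(LC) = 1/√(131 mH · 123 nF) = 7880 rad/s.
ζ = (R/2)·√(C/L) = (1120/2)·√(123 nF/131 mH) = 0.543.
Overshoot: exp(−π·0.543/√(1−0.543²)) = 0.131, i.e. 13.1%.

%OS ≈ 13.1%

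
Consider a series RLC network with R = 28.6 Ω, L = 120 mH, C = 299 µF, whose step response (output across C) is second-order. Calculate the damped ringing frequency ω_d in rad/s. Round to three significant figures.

ω_d ≈ 117 rad/s

For a series RLC circuit (capacitor voltage as output), ω_n = 1/√(LC) = 1/√(120 mH · 299 µF) = 167 rad/s.
ζ = (R/2)·√(C/L) = (28.6/2)·√(299 µF/120 mH) = 0.714.
ω_d = 167·√(1 − 0.714²) = 117 rad/s.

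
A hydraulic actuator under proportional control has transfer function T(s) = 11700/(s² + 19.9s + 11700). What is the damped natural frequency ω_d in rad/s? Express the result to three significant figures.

Matching coefficients with s² + 2ζω_n s + ω_n² gives ω_n² = 11700 ⇒ ω_n = 108 rad/s, and ζ = 19.9/(2ω_n) = 0.0920.
ω_d = ω_n√(1−ζ²) = 108 rad/s.

ω_d ≈ 108 rad/s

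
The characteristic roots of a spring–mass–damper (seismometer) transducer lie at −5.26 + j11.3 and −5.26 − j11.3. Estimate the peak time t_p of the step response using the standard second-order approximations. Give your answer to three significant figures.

t_p = π/ω_d with ω_d = 11.3 (the imaginary part), so t_p = 0.278 s.

t_p ≈ 0.278 s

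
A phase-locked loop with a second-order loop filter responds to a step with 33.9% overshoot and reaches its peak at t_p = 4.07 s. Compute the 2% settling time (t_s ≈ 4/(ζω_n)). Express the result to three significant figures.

t_s ≈ 15.0 s

ζ from %OS: ζ = |ln 0.339|/√(π²+ln²0.339) = 0.326.
From t_p = π/ω_d, ω_d = π/4.07 = 0.772 rad/s, so ω_n = ω_d/√(1−ζ²) = 0.816 rad/s.
t_s ≈ 4/(ζω_n) = 4/(0.326·0.816) = 15.0 s.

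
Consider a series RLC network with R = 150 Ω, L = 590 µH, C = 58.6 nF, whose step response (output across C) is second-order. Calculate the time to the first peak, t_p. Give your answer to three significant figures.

t_p ≈ 0.0000278 s

For a series RLC circuit (capacitor voltage as output), ω_n = 1/√(LC) = 1/√(590 µH · 58.6 nF) = 170000 rad/s.
ζ = (R/2)·√(C/L) = (150/2)·√(58.6 nF/590 µH) = 0.747.
ω_d = 170000·√(1 − 0.747²) = 113000 rad/s. t_p = π/ω_d = 0.0000278 s.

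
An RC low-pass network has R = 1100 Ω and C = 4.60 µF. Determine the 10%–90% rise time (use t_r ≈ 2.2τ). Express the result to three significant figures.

τ = RC = 1100 × 4.60 µF = 0.00506 s.
t_r ≈ 2.2τ = 0.0111 s.

t_r ≈ 0.0111 s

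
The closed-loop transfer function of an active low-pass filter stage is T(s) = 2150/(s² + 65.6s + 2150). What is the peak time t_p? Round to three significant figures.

t_p ≈ 0.0959 s

Comparing the denominator to s² + 2ζω_n s + ω_n²: ω_n = √2150 = 46.4 rad/s, and 2ζω_n = 65.6 so ζ = 65.6/(2·46.4) = 0.707.
ω_d = 46.4·√(1 − 0.707²) = 32.8 rad/s. Then t_p = π/ω_d = 0.0959 s.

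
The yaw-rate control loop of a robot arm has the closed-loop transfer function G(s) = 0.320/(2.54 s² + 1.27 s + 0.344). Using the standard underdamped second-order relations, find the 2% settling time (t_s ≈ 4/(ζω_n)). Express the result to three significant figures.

t_s ≈ 16.0 s

Dividing through by 2.54: denominator becomes s² + 0.5000 s + 0.1354.
So ω_n = √0.1354 = 0.368 rad/s and ζ = 0.5000/(2·0.368) = 0.679.
t_s ≈ 4/(ζω_n) = 16.0 s.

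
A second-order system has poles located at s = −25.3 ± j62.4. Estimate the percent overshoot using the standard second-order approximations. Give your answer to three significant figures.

|pole| = ω_n = √(25.3² + 62.4²) = 67.3 rad/s; ζ = cos θ = σ/ω_n = 0.376.
%OS = 100 e^{−πζ/√(1−ζ²)} with ζ = 0.376 gives 28.0%.

%OS ≈ 28.0%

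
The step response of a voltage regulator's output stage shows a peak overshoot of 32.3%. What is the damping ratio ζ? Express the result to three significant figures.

ζ ≈ 0.338

ζ = −ln(OS)/√(π² + (ln OS)²). With OS = 0.323, ln OS = −1.130 and ζ = 1.130/3.339 = 0.338.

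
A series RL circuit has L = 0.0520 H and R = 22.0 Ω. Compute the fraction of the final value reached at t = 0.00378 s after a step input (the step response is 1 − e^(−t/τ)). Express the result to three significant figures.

τ = L/R = 0.0520/22.0 = 0.00236 s.
y(t)/y_∞ = 1 − e^(−t/τ) = 1 − e^(−0.00378/0.00236) = 1 − e^(−1.60) = 0.798.

y/y_∞ ≈ 0.798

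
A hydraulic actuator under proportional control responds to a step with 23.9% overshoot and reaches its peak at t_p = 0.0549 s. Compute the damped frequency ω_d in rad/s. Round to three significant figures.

ω_d ≈ 57.2 rad/s

t_p = π/ω_d, so ω_d = π/0.0549 = 57.2 rad/s.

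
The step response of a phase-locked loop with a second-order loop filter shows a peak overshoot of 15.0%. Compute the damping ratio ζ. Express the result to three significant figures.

ζ ≈ 0.517

ζ = −ln(OS)/√(π² + (ln OS)²). With OS = 0.150, ln OS = −1.897 and ζ = 1.897/3.670 = 0.517.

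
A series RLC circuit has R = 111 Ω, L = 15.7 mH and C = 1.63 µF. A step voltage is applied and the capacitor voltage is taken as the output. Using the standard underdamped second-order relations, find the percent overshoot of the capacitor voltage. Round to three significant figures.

For a series RLC circuit (capacitor voltage as output), ω_n = 1/√(LC) = 1/√(15.7 mH · 1.63 µF) = 6250 rad/s.
ζ = (R/2)·√(C/L) = (111/2)·√(1.63 µF/15.7 mH) = 0.566.
%OS = 100·exp(−πζ/√(1−ζ²)) = 11.6%.

%OS ≈ 11.6%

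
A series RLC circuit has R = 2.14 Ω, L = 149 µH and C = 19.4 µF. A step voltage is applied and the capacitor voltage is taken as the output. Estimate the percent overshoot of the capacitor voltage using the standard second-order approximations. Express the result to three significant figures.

For a series RLC circuit (capacitor voltage as output), ω_n = 1/√(LC) = 1/√(149 µH · 19.4 µF) = 18600 rad/s.
ζ = (R/2)·√(C/L) = (2.14/2)·√(19.4 µF/149 µH) = 0.386.
Overshoot: exp(−π·0.386/√(1−0.386²)) = 0.269, i.e. 26.9%.

%OS ≈ 26.9%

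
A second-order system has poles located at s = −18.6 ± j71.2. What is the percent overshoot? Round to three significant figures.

%OS ≈ 44.0%

The poles are at −σ ± jω_d with σ = 18.6 and ω_d = 71.2, so ω_n = √(σ²+ω_d²) = 73.6 rad/s and ζ = σ/ω_n = 0.253.
%OS = 100 e^{−πζ/√(1−ζ²)} with ζ = 0.253 gives 44.0%.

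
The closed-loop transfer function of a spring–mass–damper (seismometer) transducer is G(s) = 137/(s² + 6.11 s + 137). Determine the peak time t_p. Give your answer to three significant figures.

Comparing the denominator to s² + 2ζω_n s + ω_n²: ω_n = √137 = 11.7 rad/s, and 2ζω_n = 6.11 so ζ = 6.11/(2·11.7) = 0.261.
ω_d = ω_n√(1−ζ²) = 11.3 rad/s. Then t_p = π/ω_d = 0.278 s.

t_p ≈ 0.278 s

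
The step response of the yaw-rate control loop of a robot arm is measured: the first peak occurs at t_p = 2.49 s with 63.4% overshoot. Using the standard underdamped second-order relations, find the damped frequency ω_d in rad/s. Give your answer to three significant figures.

ω_d ≈ 1.26 rad/s

t_p = π/ω_d, so ω_d = π/2.49 = 1.26 rad/s.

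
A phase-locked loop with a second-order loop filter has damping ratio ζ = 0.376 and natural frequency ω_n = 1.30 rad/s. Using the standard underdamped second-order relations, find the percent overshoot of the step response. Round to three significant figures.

For an underdamped second-order system, %OS = 100·exp(−πζ/√(1−ζ²)).
πζ/√(1−ζ²) = π·0.376/√(1−0.141) = 1.275, so %OS = 100·e^(−1.275) = 27.9%.

%OS ≈ 27.9%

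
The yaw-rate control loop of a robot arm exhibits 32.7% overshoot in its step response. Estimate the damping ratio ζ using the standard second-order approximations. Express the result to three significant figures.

ζ ≈ 0.335

ζ = −ln(OS)/√(π² + (ln OS)²). With OS = 0.327, ln OS = −1.118 and ζ = 1.118/3.335 = 0.335.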